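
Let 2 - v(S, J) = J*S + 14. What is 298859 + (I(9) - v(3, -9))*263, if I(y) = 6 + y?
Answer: 298859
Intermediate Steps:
v(S, J) = -12 - J*S (v(S, J) = 2 - (J*S + 14) = 2 - (14 + J*S) = 2 + (-14 - J*S) = -12 - J*S)
298859 + (I(9) - v(3, -9))*263 = 298859 + ((6 + 9) - (-12 - 1*(-9)*3))*263 = 298859 + (15 - (-12 + 27))*263 = 298859 + (15 - 1*15)*263 = 298859 + (15 - 15)*263 = 298859 + 0*263 = 298859 + 0 = 298859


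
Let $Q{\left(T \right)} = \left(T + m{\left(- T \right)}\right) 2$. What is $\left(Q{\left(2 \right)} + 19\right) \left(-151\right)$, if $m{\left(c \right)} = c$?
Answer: $-2869$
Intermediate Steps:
$Q{\left(T \right)} = 0$ ($Q{\left(T \right)} = \left(T - T\right) 2 = 0 \cdot 2 = 0$)
$\left(Q{\left(2 \right)} + 19\right) \left(-151\right) = \left(0 + 19\right) \left(-151\right) = 19 \left(-151\right) = -2869$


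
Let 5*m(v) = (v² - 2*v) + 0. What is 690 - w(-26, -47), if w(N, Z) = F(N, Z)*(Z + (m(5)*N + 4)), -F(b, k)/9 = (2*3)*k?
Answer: 307788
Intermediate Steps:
F(b, k) = -54*k (F(b, k) = -9*2*3*k = -54*k)
m(v) = -2*v/5 + v²/5 (m(v) = ((v² - 2*v) + 0)/5 = (v² - 2*v)/5 = -2*v/5 + v²/5)
w(N, Z) = -54*Z*(4 + Z + 3*N) (w(N, Z) = (-54*Z)*(Z + (((⅕)*5*(-2 + 5))*N + 4)) = (-54*Z)*(Z + (((⅕)*5*3)*N + 4)) = (-54*Z)*(Z + (3*N + 4)) = (-54*Z)*(Z + (4 + 3*N)) = (-54*Z)*(4 + Z + 3*N) = -54*Z*(4 + Z + 3*N))
690 - w(-26, -47) = 690 - (-54)*(-47)*(4 - 47 + 3*(-26)) = 690 - (-54)*(-47)*(4 - 47 - 78) = 690 - (-54)*(-47)*(-121) = 690 - 1*(-307098) = 690 + 307098 = 307788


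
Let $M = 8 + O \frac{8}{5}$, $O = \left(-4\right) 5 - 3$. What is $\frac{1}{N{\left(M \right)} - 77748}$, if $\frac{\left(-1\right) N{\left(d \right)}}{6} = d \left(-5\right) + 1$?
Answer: $- \frac{1}{78618} \approx -1.272 \cdot 10^{-5}$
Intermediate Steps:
$O = -23$ ($O = -20 - 3 = -23$)
$M = - \frac{144}{5}$ ($M = 8 - 23 \cdot \frac{8}{5} = 8 - 23 \cdot 8 \cdot \frac{1}{5} = 8 - \frac{184}{5} = - \frac{144}{5} \approx -28.8$)
$N{\left(d \right)} = -6 + 30 d$ ($N{\left(d \right)} = - 6 \left(d \left(-5\right) + 1\right) = - 6 \left(- 5 d + 1\right) = - 6 \left(1 - 5 d\right) = -6 + 30 d$)
$\frac{1}{N{\left(M \right)} - 77748} = \frac{1}{\left(-6 + 30 \left(- \frac{144}{5}\right)\right) - 77748} = \frac{1}{\left(-6 - 864\right) - 77748} = \frac{1}{-870 - 77748} = \frac{1}{-78618} = - \frac{1}{78618}$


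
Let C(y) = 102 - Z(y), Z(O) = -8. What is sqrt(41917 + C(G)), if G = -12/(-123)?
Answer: sqrt(42027) ≈ 205.00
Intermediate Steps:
G = 4/41 (G = -12*(-1/123) = 4/41 ≈ 0.097561)
C(y) = 110 (C(y) = 102 - 1*(-8) = 102 + 8 = 110)
sqrt(41917 + C(G)) = sqrt(41917 + 110) = sqrt(42027)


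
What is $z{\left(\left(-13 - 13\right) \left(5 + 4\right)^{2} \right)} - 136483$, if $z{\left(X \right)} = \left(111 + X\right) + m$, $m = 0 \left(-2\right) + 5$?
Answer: $-138473$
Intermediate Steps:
$m = 5$ ($m = 0 + 5 = 5$)
$z{\left(X \right)} = 116 + X$ ($z{\left(X \right)} = \left(111 + X\right) + 5 = 116 + X$)
$z{\left(\left(-13 - 13\right) \left(5 + 4\right)^{2} \right)} - 136483 = \left(116 + \left(-13 - 13\right) \left(5 + 4\right)^{2}\right) - 136483 = \left(116 - 26 \cdot 9^{2}\right) - 136483 = \left(116 - 2106\right) - 136483 = -1990 - 136483 = -138473$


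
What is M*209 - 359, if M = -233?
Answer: -49056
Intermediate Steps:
M*209 - 359 = -233*209 - 359 = -48697 - 359 = -49056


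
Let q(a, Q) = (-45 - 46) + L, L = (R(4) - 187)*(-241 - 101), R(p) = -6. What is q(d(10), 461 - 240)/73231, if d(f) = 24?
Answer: 65915/73231 ≈ 0.90010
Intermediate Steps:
L = 66006 (L = (-6 - 187)*(-241 - 101) = -193*(-342) = 66006)
q(a, Q) = 65915 (q(a, Q) = (-45 - 46) + 66006 = -91 + 66006 = 65915)
q(d(10), 461 - 240)/73231 = 65915/73231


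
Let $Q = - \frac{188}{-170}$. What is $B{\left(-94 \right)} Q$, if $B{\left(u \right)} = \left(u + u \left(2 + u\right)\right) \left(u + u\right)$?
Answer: $- \frac{151166288}{85} \approx -1.7784 \cdot 10^{6}$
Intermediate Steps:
$Q = \frac{94}{85}$ ($Q = \left(-188\right) \left(- \frac{1}{170}\right) = \frac{94}{85} \approx 1.1059$)
$B{\left(u \right)} = 2 u \left(u + u \left(2 + u\right)\right)$ ($B{\left(u \right)} = \left(u + u \left(2 + u\right)\right) 2 u = 2 u \left(u + u \left(2 + u\right)\right)$)
$B{\left(-94 \right)} Q = 2 \left(-94\right)^{2} \left(3 - 94\right) \frac{94}{85} = 2 \cdot 8836 \left(-91\right) \frac{94}{85} = \left(-1608152\right) \frac{94}{85} = - \frac{151166288}{85}$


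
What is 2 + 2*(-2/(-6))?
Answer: 8/3 ≈ 2.6667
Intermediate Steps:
2 + 2*(-2/(-6)) = 2 + 2*(-2*(-⅙)) = 2 + 2*(⅓) = 2 + ⅔ = 8/3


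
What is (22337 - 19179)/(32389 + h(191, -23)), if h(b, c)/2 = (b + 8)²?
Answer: 3158/111591 ≈ 0.028300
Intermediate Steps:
h(b, c) = 2*(8 + b)² (h(b, c) = 2*(b + 8)² = 2*(8 + b)²)
(22337 - 19179)/(32389 + h(191, -23)) = (22337 - 19179)/(32389 + 2*(8 + 191)²) = 3158/(32389 + 2*199²) = 3158/(32389 + 2*39601) = 3158/(32389 + 79202) = 3158/111591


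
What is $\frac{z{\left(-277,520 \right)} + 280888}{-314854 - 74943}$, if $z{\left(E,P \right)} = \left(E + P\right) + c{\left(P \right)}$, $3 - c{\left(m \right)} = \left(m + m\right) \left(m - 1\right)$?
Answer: $\frac{258626}{389797} \approx 0.66349$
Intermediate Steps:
$c{\left(m \right)} = 3 - 2 m \left(-1 + m\right)$ ($c{\left(m \right)} = 3 - \left(m + m\right) \left(m - 1\right) = 3 - 2 m \left(-1 + m\right)$)
$z{\left(E,P \right)} = 3 + E - 2 P^{2} + 3 P$ ($z{\left(E,P \right)} = \left(E + P\right) + \left(3 - 2 P^{2} + 2 P\right) = 3 + E - 2 P^{2} + 3 P$)
$\frac{z{\left(-277,520 \right)} + 280888}{-314854 - 74943} = \frac{\left(3 - 277 - 2 \cdot 520^{2} + 3 \cdot 520\right) + 280888}{-314854 - 74943} = \frac{\left(3 - 277 - 540800 + 1560\right) + 280888}{-389797} = \left(\left(3 - 277 - 540800 + 1560\right) + 280888\right) \left(- \frac{1}{389797}\right) = \left(-539514 + 280888\right) \left(- \frac{1}{389797}\right) = \left(-258626\right) \left(- \frac{1}{389797}\right) = \frac{258626}{389797}$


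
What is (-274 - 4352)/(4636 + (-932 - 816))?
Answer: -2313/1444 ≈ -1.6018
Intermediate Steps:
(-274 - 4352)/(4636 + (-932 - 816)) = -4626/(4636 - 1748) = -4626/2888 = -4626*1/2888 = -2313/1444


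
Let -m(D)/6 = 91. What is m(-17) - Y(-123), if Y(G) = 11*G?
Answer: 807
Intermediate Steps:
m(D) = -546 (m(D) = -6*91 = -546)
m(-17) - Y(-123) = -546 - 11*(-123) = -546 - 1*(-1353) = -546 + 1353 = 807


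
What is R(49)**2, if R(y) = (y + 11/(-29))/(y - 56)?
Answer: 1988100/41209 ≈ 48.244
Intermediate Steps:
R(y) = (-11/29 + y)/(-56 + y) (R(y) = (y + 11*(-1/29))/(-56 + y) = (y - 11/29)/(-56 + y) = (-11/29 + y)/(-56 + y))
R(49)**2 = ((-11/29 + 49)/(-56 + 49))**2 = ((1410/29)/(-7))**2 = (-1/7*1410/29)**2 = (-1410/203)**2 = 1988100/41209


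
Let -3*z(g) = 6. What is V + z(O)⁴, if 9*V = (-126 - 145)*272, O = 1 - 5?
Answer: -73568/9 ≈ -8174.2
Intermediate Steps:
O = -4
z(g) = -2 (z(g) = -⅓*6 = -2)
V = -73712/9 (V = ((-126 - 145)*272)/9 = (-271*272)/9 = (⅑)*(-73712) = -73712/9 ≈ -8190.2)
V + z(O)⁴ = -73712/9 + (-2)⁴ = -73712/9 + 16 = -73568/9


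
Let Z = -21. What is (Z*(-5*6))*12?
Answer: 7560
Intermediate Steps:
(Z*(-5*6))*12 = -(-105)*6*12 = -21*(-30)*12 = 630*12 = 7560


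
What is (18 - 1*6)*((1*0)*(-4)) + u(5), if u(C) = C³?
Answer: 125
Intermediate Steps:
(18 - 1*6)*((1*0)*(-4)) + u(5) = (18 - 1*6)*((1*0)*(-4)) + 5³ = (18 - 6)*(0*(-4)) + 125 = 12*0 + 125 = 0 + 125 = 125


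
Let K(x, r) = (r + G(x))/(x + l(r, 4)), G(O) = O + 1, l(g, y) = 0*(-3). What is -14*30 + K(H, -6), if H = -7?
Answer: -2928/7 ≈ -418.29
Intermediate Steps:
l(g, y) = 0
G(O) = 1 + O
K(x, r) = (1 + r + x)/x (K(x, r) = (r + (1 + x))/(x + 0) = (1 + r + x)/x)
-14*30 + K(H, -6) = -14*30 + (1 - 6 - 7)/(-7) = -420 - 1/7*(-12) = -420 + 12/7 = -2928/7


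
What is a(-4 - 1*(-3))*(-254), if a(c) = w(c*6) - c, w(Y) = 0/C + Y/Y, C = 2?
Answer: -508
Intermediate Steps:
w(Y) = 1 (w(Y) = 0/2 + Y/Y = 0*(1/2) + 1 = 0 + 1 = 1)
a(c) = 1 - c
a(-4 - 1*(-3))*(-254) = (1 - (-4 - 1*(-3)))*(-254) = (1 - (-4 + 3))*(-254) = (1 - 1*(-1))*(-254) = (1 + 1)*(-254) = 2*(-254) = -508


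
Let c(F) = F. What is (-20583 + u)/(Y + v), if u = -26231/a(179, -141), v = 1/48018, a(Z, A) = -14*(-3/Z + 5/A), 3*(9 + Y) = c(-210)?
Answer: 25013577975525/34998102146 ≈ 714.71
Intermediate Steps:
Y = -79 (Y = -9 + (⅓)*(-210) = -9 - 70 = -79)
a(Z, A) = -70/A + 42/Z
v = 1/48018 ≈ 2.0826e-5
u = -662044209/18452 (u = -26231/(-70/(-141) + 42/179) = -26231/(-70*(-1/141) + 42*(1/179)) = -26231/(70/141 + 42/179) = -26231/18452/25239 = -26231*25239/18452 = -662044209/18452 ≈ -35879.)
(-20583 + u)/(Y + v) = (-20583 - 662044209/18452)/(-79 + 1/48018) = -1041841725/(18452*(-3793421/48018)) = -1041841725/18452*(-48018/3793421) = 25013577975525/34998102146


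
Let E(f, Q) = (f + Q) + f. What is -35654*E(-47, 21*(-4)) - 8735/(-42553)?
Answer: 270058878571/42553 ≈ 6.3464e+6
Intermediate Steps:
E(f, Q) = Q + 2*f (E(f, Q) = (Q + f) + f = Q + 2*f)
-35654*E(-47, 21*(-4)) - 8735/(-42553) = -35654/(1/(21*(-4) + 2*(-47))) - 8735/(-42553) = -35654/(1/(-84 - 94)) - 8735*(-1/42553) = -35654/(1/(-178)) + 8735/42553 = -35654/(-1/178) + 8735/42553 = -35654*(-178) + 8735/42553 = 6346412 + 8735/42553 = 270058878571/42553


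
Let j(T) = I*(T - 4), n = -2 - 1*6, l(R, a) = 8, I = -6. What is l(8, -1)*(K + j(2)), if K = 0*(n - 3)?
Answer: 96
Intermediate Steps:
n = -8 (n = -2 - 6 = -8)
j(T) = 24 - 6*T (j(T) = -6*(T - 4) = -6*(-4 + T) = 24 - 6*T)
K = 0 (K = 0*(-8 - 3) = 0*(-11) = 0)
l(8, -1)*(K + j(2)) = 8*(0 + (24 - 6*2)) = 8*(0 + (24 - 12)) = 8*(0 + 12) = 8*12 = 96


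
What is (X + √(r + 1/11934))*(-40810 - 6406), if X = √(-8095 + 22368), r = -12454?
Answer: -47216*√14273 - 1816*I*√197078122410/153 ≈ -5.6409e+6 - 5.2692e+6*I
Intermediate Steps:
X = √14273 ≈ 119.47
(X + √(r + 1/11934))*(-40810 - 6406) = (√14273 + √(-12454 + 1/11934))*(-40810 - 6406) = (√14273 + √(-12454 + 1/11934))*(-47216) = (√14273 + √(-148626035/11934))*(-47216) = (√14273 + I*√197078122410/3978)*(-47216) = -47216*√14273 - 1816*I*√197078122410/153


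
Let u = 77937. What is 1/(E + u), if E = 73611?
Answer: 1/151548 ≈ 6.5986e-6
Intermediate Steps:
1/(E + u) = 1/(73611 + 77937) = 1/151548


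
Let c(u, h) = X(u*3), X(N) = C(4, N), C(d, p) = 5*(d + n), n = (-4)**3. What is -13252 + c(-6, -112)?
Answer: -13552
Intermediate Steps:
n = -64
C(d, p) = -320 + 5*d (C(d, p) = 5*(d - 64) = 5*(-64 + d) = -320 + 5*d)
X(N) = -300 (X(N) = -320 + 5*4 = -320 + 20 = -300)
c(u, h) = -300
-13252 + c(-6, -112) = -13252 - 300 = -13552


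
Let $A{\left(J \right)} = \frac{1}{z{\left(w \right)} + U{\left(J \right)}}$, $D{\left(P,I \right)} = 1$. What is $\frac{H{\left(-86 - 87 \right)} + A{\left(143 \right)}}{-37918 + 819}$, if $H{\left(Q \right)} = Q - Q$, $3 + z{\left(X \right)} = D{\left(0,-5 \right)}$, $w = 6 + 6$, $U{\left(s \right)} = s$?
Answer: $- \frac{1}{5230959} \approx -1.9117 \cdot 10^{-7}$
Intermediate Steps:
$w = 12$
$z{\left(X \right)} = -2$ ($z{\left(X \right)} = -3 + 1 = -2$)
$A{\left(J \right)} = \frac{1}{-2 + J}$
$H{\left(Q \right)} = 0$
$\frac{H{\left(-86 - 87 \right)} + A{\left(143 \right)}}{-37918 + 819} = \frac{0 + \frac{1}{-2 + 143}}{-37918 + 819} = \frac{0 + \frac{1}{141}}{-37099} = \left(0 + \frac{1}{141}\right) \left(- \frac{1}{37099}\right) = \frac{1}{141} \left(- \frac{1}{37099}\right) = - \frac{1}{5230959}$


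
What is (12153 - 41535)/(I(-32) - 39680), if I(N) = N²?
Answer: 14691/19328 ≈ 0.76009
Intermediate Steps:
(12153 - 41535)/(I(-32) - 39680) = (12153 - 41535)/((-32)² - 39680) = -29382/(1024 - 39680) = -29382/(-38656) = -29382*(-1/38656) = 14691/19328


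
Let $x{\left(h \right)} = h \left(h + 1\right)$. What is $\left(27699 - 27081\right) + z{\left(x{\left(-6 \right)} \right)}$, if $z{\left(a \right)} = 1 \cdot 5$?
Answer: $623$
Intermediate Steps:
$x{\left(h \right)} = h \left(1 + h\right)$
$z{\left(a \right)} = 5$
$\left(27699 - 27081\right) + z{\left(x{\left(-6 \right)} \right)} = \left(27699 - 27081\right) + 5 = 618 + 5 = 623$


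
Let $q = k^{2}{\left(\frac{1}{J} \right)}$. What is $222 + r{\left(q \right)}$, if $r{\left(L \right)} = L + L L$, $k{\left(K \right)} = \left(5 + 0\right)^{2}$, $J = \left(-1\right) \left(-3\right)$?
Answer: $391472$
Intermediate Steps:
$J = 3$
$k{\left(K \right)} = 25$ ($k{\left(K \right)} = 5^{2} = 25$)
$q = 625$ ($q = 25^{2} = 625$)
$r{\left(L \right)} = L + L^{2}$
$222 + r{\left(q \right)} = 222 + 625 \left(1 + 625\right) = 222 + 625 \cdot 626 = 222 + 391250 = 391472$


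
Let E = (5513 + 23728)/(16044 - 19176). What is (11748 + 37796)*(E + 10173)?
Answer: 14602908210/29 ≈ 5.0355e+8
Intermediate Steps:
E = -1083/116 (E = 29241/(-3132) = 29241*(-1/3132) = -1083/116 ≈ -9.3362)
(11748 + 37796)*(E + 10173) = (11748 + 37796)*(-1083/116 + 10173) = 49544*(1178985/116) = 14602908210/29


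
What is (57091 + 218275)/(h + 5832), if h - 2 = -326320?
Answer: -137683/160243 ≈ -0.85921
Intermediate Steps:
h = -326318 (h = 2 - 326320 = -326318)
(57091 + 218275)/(h + 5832) = (57091 + 218275)/(-326318 + 5832) = 275366/(-320486) = 275366*(-1/320486) = -137683/160243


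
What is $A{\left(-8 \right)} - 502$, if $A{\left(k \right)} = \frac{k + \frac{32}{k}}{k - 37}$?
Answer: $- \frac{7526}{15} \approx -501.73$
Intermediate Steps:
$A{\left(k \right)} = \frac{k + \frac{32}{k}}{-37 + k}$
$A{\left(-8 \right)} - 502 = \frac{32 + \left(-8\right)^{2}}{\left(-8\right) \left(-37 - 8\right)} - 502 = - \frac{32 + 64}{8 \left(-45\right)} - 502 = \left(- \frac{1}{8}\right) \left(- \frac{1}{45}\right) 96 - 502 = \frac{4}{15} - 502 = - \frac{7526}{15}$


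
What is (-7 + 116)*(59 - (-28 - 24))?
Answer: 12099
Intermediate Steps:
(-7 + 116)*(59 - (-28 - 24)) = 109*(59 - 1*(-52)) = 109*(59 + 52) = 109*111 = 12099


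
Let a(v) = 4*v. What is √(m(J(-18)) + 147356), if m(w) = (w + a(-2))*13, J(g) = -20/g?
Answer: √1325398/3 ≈ 383.75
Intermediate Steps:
m(w) = -104 + 13*w (m(w) = (w + 4*(-2))*13 = (w - 8)*13 = (-8 + w)*13 = -104 + 13*w)
√(m(J(-18)) + 147356) = √((-104 + 13*(-20/(-18))) + 147356) = √((-104 + 13*(-20*(-1/18))) + 147356) = √((-104 + 13*(10/9)) + 147356) = √((-104 + 130/9) + 147356) = √(-806/9 + 147356) = √(1325398/9) = √1325398/3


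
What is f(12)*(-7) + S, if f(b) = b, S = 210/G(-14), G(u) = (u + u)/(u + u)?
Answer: 126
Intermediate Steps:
G(u) = 1 (G(u) = (2*u)/((2*u)) = (2*u)*(1/(2*u)) = 1)
S = 210 (S = 210/1 = 210*1 = 210)
f(12)*(-7) + S = 12*(-7) + 210 = -84 + 210 = 126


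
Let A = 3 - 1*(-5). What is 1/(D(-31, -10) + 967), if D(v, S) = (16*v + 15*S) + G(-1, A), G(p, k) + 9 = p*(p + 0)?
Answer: 1/313 ≈ 0.0031949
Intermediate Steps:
A = 8 (A = 3 + 5 = 8)
G(p, k) = -9 + p² (G(p, k) = -9 + p*(p + 0) = -9 + p*p = -9 + p²)
D(v, S) = -8 + 15*S + 16*v (D(v, S) = (16*v + 15*S) + (-9 + (-1)²) = (15*S + 16*v) + (-9 + 1) = (15*S + 16*v) - 8 = -8 + 15*S + 16*v)
1/(D(-31, -10) + 967) = 1/((-8 + 15*(-10) + 16*(-31)) + 967) = 1/((-8 - 150 - 496) + 967) = 1/(-654 + 967) = 1/313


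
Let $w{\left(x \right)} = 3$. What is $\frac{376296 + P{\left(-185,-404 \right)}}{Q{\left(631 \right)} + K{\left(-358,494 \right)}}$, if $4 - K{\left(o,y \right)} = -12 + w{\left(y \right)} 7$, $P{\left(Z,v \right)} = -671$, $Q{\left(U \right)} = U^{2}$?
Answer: $\frac{375625}{398156} \approx 0.94341$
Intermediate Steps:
$K{\left(o,y \right)} = -5$ ($K{\left(o,y \right)} = 4 - \left(-12 + 3 \cdot 7\right) = 4 - \left(-12 + 21\right) = 4 - 9 = -5$)
$\frac{376296 + P{\left(-185,-404 \right)}}{Q{\left(631 \right)} + K{\left(-358,494 \right)}} = \frac{376296 - 671}{631^{2} - 5} = \frac{375625}{398161 - 5} = \frac{375625}{398156}$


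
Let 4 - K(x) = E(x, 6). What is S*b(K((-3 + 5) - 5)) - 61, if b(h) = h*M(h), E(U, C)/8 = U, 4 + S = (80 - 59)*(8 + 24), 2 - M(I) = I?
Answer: -486365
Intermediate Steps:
M(I) = 2 - I
S = 668 (S = -4 + (80 - 59)*(8 + 24) = -4 + 21*32 = -4 + 672 = 668)
E(U, C) = 8*U
K(x) = 4 - 8*x
b(h) = h*(2 - h)
S*b(K((-3 + 5) - 5)) - 61 = 668*((4 - 8*((-3 + 5) - 5))*(2 - (4 - 8*((-3 + 5) - 5)))) - 61 = 668*((4 - 8*(2 - 5))*(2 - (4 - 8*(2 - 5)))) - 61 = 668*((4 - 8*(-3))*(2 - (4 - 8*(-3)))) - 61 = 668*((4 + 24)*(2 - (4 + 24))) - 61 = 668*(28*(2 - 1*28)) - 61 = 668*(28*(2 - 28)) - 61 = 668*(28*(-26)) - 61 = 668*(-728) - 61 = -486304 - 61 = -486365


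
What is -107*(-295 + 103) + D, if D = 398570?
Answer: 419114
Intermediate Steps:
-107*(-295 + 103) + D = -107*(-295 + 103) + 398570 = -107*(-192) + 398570 = 20544 + 398570 = 419114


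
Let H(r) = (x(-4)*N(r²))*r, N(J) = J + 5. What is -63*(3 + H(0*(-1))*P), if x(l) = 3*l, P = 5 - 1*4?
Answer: -189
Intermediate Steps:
P = 1 (P = 5 - 4 = 1)
N(J) = 5 + J
H(r) = r*(-60 - 12*r²) (H(r) = ((3*(-4))*(5 + r²))*r = (-12*(5 + r²))*r = (-60 - 12*r²)*r = r*(-60 - 12*r²))
-63*(3 + H(0*(-1))*P) = -63*(3 - 12*0*(-1)*(5 + (0*(-1))²)*1) = -63*(3 - 12*0*(5 + 0²)*1) = -63*(3 - 12*0*(5 + 0)*1) = -63*(3 - 12*0*5*1) = -63*(3 + 0*1) = -63*(3 + 0) = -63*3 = -189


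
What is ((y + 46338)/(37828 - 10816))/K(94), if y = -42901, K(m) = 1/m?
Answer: 161539/13506 ≈ 11.961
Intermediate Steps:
((y + 46338)/(37828 - 10816))/K(94) = ((-42901 + 46338)/(37828 - 10816))/(1/94) = (3437/27012)/(1/94) = (3437*(1/27012))*94 = (3437/27012)*94 = 161539/13506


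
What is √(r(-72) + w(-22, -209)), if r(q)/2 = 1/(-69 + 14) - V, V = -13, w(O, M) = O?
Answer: √11990/55 ≈ 1.9909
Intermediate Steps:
r(q) = 1428/55 (r(q) = 2*(1/(-69 + 14) - 1*(-13)) = 2*(1/(-55) + 13) = 2*(-1/55 + 13) = 2*(714/55) = 1428/55)
√(r(-72) + w(-22, -209)) = √(1428/55 - 22) = √(218/55) = √11990/55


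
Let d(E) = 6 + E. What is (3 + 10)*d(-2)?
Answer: 52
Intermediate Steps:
(3 + 10)*d(-2) = (3 + 10)*(6 - 2) = 13*4 = 52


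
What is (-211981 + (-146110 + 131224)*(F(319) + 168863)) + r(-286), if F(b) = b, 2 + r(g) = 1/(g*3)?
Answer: -2161006191631/858 ≈ -2.5187e+9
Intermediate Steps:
r(g) = -2 + 1/(3*g) (r(g) = -2 + 1/(g*3) = -2 + 1/(3*g))
(-211981 + (-146110 + 131224)*(F(319) + 168863)) + r(-286) = (-211981 + (-146110 + 131224)*(319 + 168863)) + (-2 + (⅓)/(-286)) = (-211981 - 14886*169182) + (-2 + (⅓)*(-1/286)) = (-211981 - 2518443252) + (-2 - 1/858) = -2518655233 - 1717/858 = -2161006191631/858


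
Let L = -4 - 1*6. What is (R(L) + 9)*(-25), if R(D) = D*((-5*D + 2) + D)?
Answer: 10275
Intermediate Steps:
L = -10 (L = -4 - 6 = -10)
R(D) = D*(2 - 4*D) (R(D) = D*((2 - 5*D) + D) = D*(2 - 4*D))
(R(L) + 9)*(-25) = (2*(-10)*(1 - 2*(-10)) + 9)*(-25) = (2*(-10)*(1 + 20) + 9)*(-25) = (2*(-10)*21 + 9)*(-25) = (-420 + 9)*(-25) = -411*(-25) = 10275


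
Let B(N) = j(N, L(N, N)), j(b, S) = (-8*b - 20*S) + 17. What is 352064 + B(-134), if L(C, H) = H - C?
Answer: 353153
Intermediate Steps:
j(b, S) = 17 - 20*S - 8*b (j(b, S) = (-20*S - 8*b) + 17 = 17 - 20*S - 8*b)
B(N) = 17 - 8*N (B(N) = 17 - 20*(N - N) - 8*N = 17 - 20*0 - 8*N = 17 + 0 - 8*N = 17 - 8*N)
352064 + B(-134) = 352064 + (17 - 8*(-134)) = 352064 + (17 + 1072) = 352064 + 1089 = 353153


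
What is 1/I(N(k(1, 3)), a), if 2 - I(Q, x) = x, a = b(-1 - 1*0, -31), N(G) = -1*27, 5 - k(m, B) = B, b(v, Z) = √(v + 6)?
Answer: -2 - √5 ≈ -4.2361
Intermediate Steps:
b(v, Z) = √(6 + v)
k(m, B) = 5 - B
N(G) = -27
a = √5 (a = √(6 + (-1 - 1*0)) = √(6 + (-1 + 0)) = √(6 - 1) = √5 ≈ 2.2361)
I(Q, x) = 2 - x
1/I(N(k(1, 3)), a) = 1/(2 - √5)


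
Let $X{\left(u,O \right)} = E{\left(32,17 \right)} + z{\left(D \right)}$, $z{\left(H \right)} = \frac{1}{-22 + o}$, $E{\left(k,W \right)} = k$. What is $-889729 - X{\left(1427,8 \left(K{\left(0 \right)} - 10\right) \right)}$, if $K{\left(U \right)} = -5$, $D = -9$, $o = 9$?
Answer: $- \frac{11566892}{13} \approx -8.8976 \cdot 10^{5}$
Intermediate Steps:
$z{\left(H \right)} = - \frac{1}{13}$ ($z{\left(H \right)} = \frac{1}{-22 + 9} = \frac{1}{-13} = - \frac{1}{13}$)
$X{\left(u,O \right)} = \frac{415}{13}$ ($X{\left(u,O \right)} = 32 - \frac{1}{13} = \frac{415}{13}$)
$-889729 - X{\left(1427,8 \left(K{\left(0 \right)} - 10\right) \right)} = -889729 - \frac{415}{13} = - \frac{11566892}{13}$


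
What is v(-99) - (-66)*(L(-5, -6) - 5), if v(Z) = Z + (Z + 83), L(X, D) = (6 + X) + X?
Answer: -709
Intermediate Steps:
L(X, D) = 6 + 2*X
v(Z) = 83 + 2*Z (v(Z) = Z + (83 + Z) = 83 + 2*Z)
v(-99) - (-66)*(L(-5, -6) - 5) = (83 + 2*(-99)) - (-66)*((6 + 2*(-5)) - 5) = (83 - 198) - (-66)*((6 - 10) - 5) = -115 - (-66)*(-4 - 5) = -115 - (-66)*(-9) = -115 - 1*594 = -115 - 594 = -709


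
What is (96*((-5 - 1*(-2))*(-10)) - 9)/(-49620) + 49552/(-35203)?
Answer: -853279351/582257620 ≈ -1.4655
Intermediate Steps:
(96*((-5 - 1*(-2))*(-10)) - 9)/(-49620) + 49552/(-35203) = (96*((-5 + 2)*(-10)) - 9)*(-1/49620) + 49552*(-1/35203) = (96*(-3*(-10)) - 9)*(-1/49620) - 49552/35203 = (96*30 - 9)*(-1/49620) - 49552/35203 = (2880 - 9)*(-1/49620) - 49552/35203 = 2871*(-1/49620) - 49552/35203 = -957/16540 - 49552/35203 = -853279351/582257620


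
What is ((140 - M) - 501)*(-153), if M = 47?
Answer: 62424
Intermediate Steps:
((140 - M) - 501)*(-153) = ((140 - 1*47) - 501)*(-153) = ((140 - 47) - 501)*(-153) = (93 - 501)*(-153) = -408*(-153) = 62424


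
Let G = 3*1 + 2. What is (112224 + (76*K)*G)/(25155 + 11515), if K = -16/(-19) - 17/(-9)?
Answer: 509678/165015 ≈ 3.0887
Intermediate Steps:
K = 467/171 (K = -16*(-1/19) - 17*(-⅑) = 16/19 + 17/9 = 467/171 ≈ 2.7310)
G = 5 (G = 3 + 2 = 5)
(112224 + (76*K)*G)/(25155 + 11515) = (112224 + (76*(467/171))*5)/(25155 + 11515) = (112224 + (1868/9)*5)/36670 = (112224 + 9340/9)*(1/36670) = (1019356/9)*(1/36670) = 509678/165015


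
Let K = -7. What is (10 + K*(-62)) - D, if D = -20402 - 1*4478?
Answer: 25324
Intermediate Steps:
D = -24880 (D = -20402 - 4478 = -24880)
(10 + K*(-62)) - D = (10 - 7*(-62)) - 1*(-24880) = (10 + 434) + 24880 = 444 + 24880 = 25324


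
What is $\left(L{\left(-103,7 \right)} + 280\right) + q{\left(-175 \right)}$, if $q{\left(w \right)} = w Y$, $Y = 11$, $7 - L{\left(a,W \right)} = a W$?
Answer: $-917$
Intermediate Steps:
$L{\left(a,W \right)} = 7 - W a$ ($L{\left(a,W \right)} = 7 - a W = 7 - W a$)
$q{\left(w \right)} = 11 w$ ($q{\left(w \right)} = w 11 = 11 w$)
$\left(L{\left(-103,7 \right)} + 280\right) + q{\left(-175 \right)} = \left(\left(7 - 7 \left(-103\right)\right) + 280\right) + 11 \left(-175\right) = \left(\left(7 + 721\right) + 280\right) - 1925 = \left(728 + 280\right) - 1925 = 1008 - 1925 = -917$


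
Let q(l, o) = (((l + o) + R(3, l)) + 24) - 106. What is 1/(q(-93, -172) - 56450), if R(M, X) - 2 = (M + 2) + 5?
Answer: -1/56785 ≈ -1.7610e-5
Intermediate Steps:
R(M, X) = 9 + M (R(M, X) = 2 + ((M + 2) + 5) = 2 + ((2 + M) + 5) = 2 + (7 + M) = 9 + M)
q(l, o) = -70 + l + o (q(l, o) = (((l + o) + (9 + 3)) + 24) - 106 = (((l + o) + 12) + 24) - 106 = ((12 + l + o) + 24) - 106 = (36 + l + o) - 106 = -70 + l + o)
1/(q(-93, -172) - 56450) = 1/((-70 - 93 - 172) - 56450) = 1/(-335 - 56450) = 1/(-56785) = -1/56785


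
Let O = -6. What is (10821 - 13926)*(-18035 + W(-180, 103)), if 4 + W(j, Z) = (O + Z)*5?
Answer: 54505170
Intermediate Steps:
W(j, Z) = -34 + 5*Z (W(j, Z) = -4 + (-6 + Z)*5 = -4 + (-30 + 5*Z) = -34 + 5*Z)
(10821 - 13926)*(-18035 + W(-180, 103)) = (10821 - 13926)*(-18035 + (-34 + 5*103)) = -3105*(-18035 + (-34 + 515)) = -3105*(-18035 + 481) = -3105*(-17554) = 54505170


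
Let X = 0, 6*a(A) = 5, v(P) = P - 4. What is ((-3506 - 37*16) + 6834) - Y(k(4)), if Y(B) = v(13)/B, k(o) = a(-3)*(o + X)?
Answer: 27333/10 ≈ 2733.3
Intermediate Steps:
v(P) = -4 + P
a(A) = 5/6 (a(A) = (1/6)*5 = 5/6)
k(o) = 5*o/6 (k(o) = 5*(o + 0)/6 = 5*o/6)
Y(B) = 9/B (Y(B) = (-4 + 13)/B = 9/B)
((-3506 - 37*16) + 6834) - Y(k(4)) = ((-3506 - 37*16) + 6834) - 9/((5/6)*4) = ((-3506 - 592) + 6834) - 9/10/3 = (-4098 + 6834) - 9*3/10 = 2736 - 1*27/10 = 2736 - 27/10 = 27333/10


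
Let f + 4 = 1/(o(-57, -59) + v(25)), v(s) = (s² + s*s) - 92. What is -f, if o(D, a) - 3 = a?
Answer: 4407/1102 ≈ 3.9991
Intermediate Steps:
v(s) = -92 + 2*s² (v(s) = (s² + s²) - 92 = 2*s² - 92 = -92 + 2*s²)
o(D, a) = 3 + a
f = -4407/1102 (f = -4 + 1/((3 - 59) + (-92 + 2*25²)) = -4 + 1/(-56 + (-92 + 2*625)) = -4 + 1/(-56 + (-92 + 1250)) = -4 + 1/(-56 + 1158) = -4 + 1/1102 = -4407/1102 ≈ -3.9991)
-f = -1*(-4407/1102) = 4407/1102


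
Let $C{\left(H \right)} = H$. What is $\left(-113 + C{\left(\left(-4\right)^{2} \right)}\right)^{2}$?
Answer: $9409$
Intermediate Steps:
$\left(-113 + C{\left(\left(-4\right)^{2} \right)}\right)^{2} = \left(-113 + \left(-4\right)^{2}\right)^{2} = \left(-113 + 16\right)^{2} = \left(-97\right)^{2} = 9409$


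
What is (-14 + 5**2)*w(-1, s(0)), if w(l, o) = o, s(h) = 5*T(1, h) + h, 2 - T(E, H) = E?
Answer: 55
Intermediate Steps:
T(E, H) = 2 - E
s(h) = 5 + h (s(h) = 5*(2 - 1*1) + h = 5*(2 - 1) + h = 5*1 + h = 5 + h)
(-14 + 5**2)*w(-1, s(0)) = (-14 + 5**2)*(5 + 0) = (-14 + 25)*5 = 11*5 = 55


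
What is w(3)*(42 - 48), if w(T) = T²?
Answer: -54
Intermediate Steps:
w(3)*(42 - 48) = 3²*(42 - 48) = 9*(-6) = -54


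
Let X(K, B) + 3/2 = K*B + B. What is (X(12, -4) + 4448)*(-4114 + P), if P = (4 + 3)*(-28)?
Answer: -18940295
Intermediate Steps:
X(K, B) = -3/2 + B + B*K (X(K, B) = -3/2 + (K*B + B) = -3/2 + (B*K + B) = -3/2 + (B + B*K) = -3/2 + B + B*K)
P = -196 (P = 7*(-28) = -196)
(X(12, -4) + 4448)*(-4114 + P) = ((-3/2 - 4 - 4*12) + 4448)*(-4114 - 196) = ((-3/2 - 4 - 48) + 4448)*(-4310) = (-107/2 + 4448)*(-4310) = (8789/2)*(-4310) = -18940295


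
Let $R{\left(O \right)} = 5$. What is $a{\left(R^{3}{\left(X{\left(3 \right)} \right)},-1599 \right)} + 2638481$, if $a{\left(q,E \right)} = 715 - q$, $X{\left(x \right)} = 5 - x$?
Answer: $2639071$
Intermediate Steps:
$a{\left(R^{3}{\left(X{\left(3 \right)} \right)},-1599 \right)} + 2638481 = \left(715 - 5^{3}\right) + 2638481 = \left(715 - 125\right) + 2638481 = 590 + 2638481 = 2639071$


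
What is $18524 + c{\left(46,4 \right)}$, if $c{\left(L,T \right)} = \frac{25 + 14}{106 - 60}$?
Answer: $\frac{852143}{46} \approx 18525.0$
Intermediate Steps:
$c{\left(L,T \right)} = \frac{39}{46}$
$18524 + c{\left(46,4 \right)} = 18524 + \frac{39}{46} = \frac{852143}{46}$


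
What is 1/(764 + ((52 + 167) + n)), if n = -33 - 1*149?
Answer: 1/801 ≈ 0.0012484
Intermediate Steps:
n = -182 (n = -33 - 149 = -182)
1/(764 + ((52 + 167) + n)) = 1/(764 + ((52 + 167) - 182)) = 1/(764 + (219 - 182)) = 1/(764 + 37) = 1/801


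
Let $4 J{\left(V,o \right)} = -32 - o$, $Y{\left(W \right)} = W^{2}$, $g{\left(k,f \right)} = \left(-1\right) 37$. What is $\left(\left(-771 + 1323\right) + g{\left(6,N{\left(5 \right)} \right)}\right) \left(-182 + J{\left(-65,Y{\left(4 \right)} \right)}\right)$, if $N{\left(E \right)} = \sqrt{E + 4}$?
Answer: $-99910$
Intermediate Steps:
$N{\left(E \right)} = \sqrt{4 + E}$
$g{\left(k,f \right)} = -37$
$J{\left(V,o \right)} = -8 - \frac{o}{4}$ ($J{\left(V,o \right)} = \frac{-32 - o}{4} = -8 - \frac{o}{4}$)
$\left(\left(-771 + 1323\right) + g{\left(6,N{\left(5 \right)} \right)}\right) \left(-182 + J{\left(-65,Y{\left(4 \right)} \right)}\right) = \left(\left(-771 + 1323\right) - 37\right) \left(-182 - \left(8 + \frac{4^{2}}{4}\right)\right) = \left(552 - 37\right) \left(-182 - 12\right) = 515 \left(-182 - 12\right) = 515 \left(-194\right) = -99910$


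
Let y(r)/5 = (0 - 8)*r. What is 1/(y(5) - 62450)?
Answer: -1/62650 ≈ -1.5962e-5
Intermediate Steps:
y(r) = -40*r (y(r) = 5*((0 - 8)*r) = 5*(-8*r) = -40*r)
1/(y(5) - 62450) = 1/(-40*5 - 62450) = 1/(-200 - 62450) = 1/(-62650) = -1/62650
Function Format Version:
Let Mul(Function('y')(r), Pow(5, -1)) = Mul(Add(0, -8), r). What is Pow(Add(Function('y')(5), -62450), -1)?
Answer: Rational(-1, 62650) ≈ -1.5962e-5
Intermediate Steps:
Function('y')(r) = Mul(-40, r) (Function('y')(r) = Mul(5, Mul(Add(0, -8), r)) = Mul(5, Mul(-8, r)) = Mul(-40, r))
Pow(Add(Function('y')(5), -62450), -1) = Pow(Add(Mul(-40, 5), -62450), -1) = Pow(Add(-200, -62450), -1) = Pow(-62650, -1) = Rational(-1, 62650)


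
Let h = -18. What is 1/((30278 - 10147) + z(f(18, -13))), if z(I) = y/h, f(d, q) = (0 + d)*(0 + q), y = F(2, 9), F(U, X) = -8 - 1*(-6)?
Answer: 9/181180 ≈ 4.9674e-5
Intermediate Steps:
F(U, X) = -2 (F(U, X) = -8 + 6 = -2)
y = -2
f(d, q) = d*q
z(I) = ⅑ (z(I) = -2/(-18) = -2*(-1/18) = ⅑)
1/((30278 - 10147) + z(f(18, -13))) = 1/((30278 - 10147) + ⅑) = 1/(20131 + ⅑) = 1/(181180/9) = 9/181180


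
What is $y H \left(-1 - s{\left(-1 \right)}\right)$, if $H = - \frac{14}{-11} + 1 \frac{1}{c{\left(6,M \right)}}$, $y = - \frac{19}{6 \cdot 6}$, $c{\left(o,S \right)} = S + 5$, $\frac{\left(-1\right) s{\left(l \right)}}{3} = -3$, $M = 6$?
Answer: $\frac{475}{66} \approx 7.197$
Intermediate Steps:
$s{\left(l \right)} = 9$ ($s{\left(l \right)} = \left(-3\right) \left(-3\right) = 9$)
$c{\left(o,S \right)} = 5 + S$
$y = - \frac{19}{36} \approx -0.52778$
$H = \frac{15}{11}$ ($H = - \frac{14}{-11} + 1 \frac{1}{5 + 6} = \left(-14\right) \left(- \frac{1}{11}\right) + 1 \cdot \frac{1}{11} = \frac{14}{11} + 1 \cdot \frac{1}{11} = \frac{14}{11} + \frac{1}{11} = \frac{15}{11} \approx 1.3636$)
$y H \left(-1 - s{\left(-1 \right)}\right) = \left(- \frac{19}{36}\right) \frac{15}{11} \left(-1 - 9\right) = - \frac{95 \left(-1 - 9\right)}{132} = \left(- \frac{95}{132}\right) \left(-10\right) = \frac{475}{66}$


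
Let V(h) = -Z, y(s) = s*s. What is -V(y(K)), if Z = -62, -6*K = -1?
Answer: -62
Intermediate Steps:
K = 1/6 (K = -1/6*(-1) = 1/6 ≈ 0.16667)
y(s) = s**2
V(h) = 62 (V(h) = -1*(-62) = 62)
-V(y(K)) = -1*62 = -62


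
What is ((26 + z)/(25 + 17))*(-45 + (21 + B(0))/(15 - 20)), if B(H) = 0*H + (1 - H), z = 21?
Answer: -11609/210 ≈ -55.281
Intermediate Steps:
B(H) = 1 - H (B(H) = 0 + (1 - H) = 1 - H)
((26 + z)/(25 + 17))*(-45 + (21 + B(0))/(15 - 20)) = ((26 + 21)/(25 + 17))*(-45 + (21 + (1 - 1*0))/(15 - 20)) = (47/42)*(-45 + (21 + (1 + 0))/(-5)) = (47*(1/42))*(-45 + (21 + 1)*(-⅕)) = 47*(-45 + 22*(-⅕))/42 = 47*(-45 - 22/5)/42 = (47/42)*(-247/5) = -11609/210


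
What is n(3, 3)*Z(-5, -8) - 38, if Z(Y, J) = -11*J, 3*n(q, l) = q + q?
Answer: 138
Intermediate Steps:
n(q, l) = 2*q/3 (n(q, l) = (q + q)/3 = (2*q)/3 = 2*q/3)
n(3, 3)*Z(-5, -8) - 38 = ((⅔)*3)*(-11*(-8)) - 38 = 2*88 - 38 = 176 - 38 = 138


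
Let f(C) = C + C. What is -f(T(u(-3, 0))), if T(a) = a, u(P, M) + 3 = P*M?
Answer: 6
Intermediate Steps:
u(P, M) = -3 + M*P (u(P, M) = -3 + P*M = -3 + M*P)
f(C) = 2*C
-f(T(u(-3, 0))) = -2*(-3 + 0*(-3)) = -2*(-3 + 0) = -2*(-3) = -1*(-6) = 6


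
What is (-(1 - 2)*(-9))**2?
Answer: 81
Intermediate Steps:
(-(1 - 2)*(-9))**2 = (-1*(-1)*(-9))**2 = (1*(-9))**2 = (-9)**2 = 81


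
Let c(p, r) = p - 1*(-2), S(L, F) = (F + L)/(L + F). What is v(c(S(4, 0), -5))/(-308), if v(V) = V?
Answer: -3/308 ≈ -0.0097403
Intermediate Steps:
S(L, F) = 1 (S(L, F) = (F + L)/(F + L) = 1)
c(p, r) = 2 + p (c(p, r) = p + 2 = 2 + p)
v(c(S(4, 0), -5))/(-308) = (2 + 1)/(-308) = 3*(-1/308) = -3/308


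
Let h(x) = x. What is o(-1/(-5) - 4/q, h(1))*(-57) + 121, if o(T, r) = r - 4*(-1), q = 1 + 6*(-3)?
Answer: -164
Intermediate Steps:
q = -17 (q = 1 - 18 = -17)
o(T, r) = 4 + r (o(T, r) = r - 1*(-4) = r + 4 = 4 + r)
o(-1/(-5) - 4/q, h(1))*(-57) + 121 = (4 + 1)*(-57) + 121 = 5*(-57) + 121 = -285 + 121 = -164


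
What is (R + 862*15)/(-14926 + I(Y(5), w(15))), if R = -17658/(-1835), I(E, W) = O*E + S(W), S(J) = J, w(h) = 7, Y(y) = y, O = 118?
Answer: -23744208/26293715 ≈ -0.90304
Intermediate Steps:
I(E, W) = W + 118*E (I(E, W) = 118*E + W = W + 118*E)
R = 17658/1835 (R = -17658*(-1/1835) = 17658/1835 ≈ 9.6229)
(R + 862*15)/(-14926 + I(Y(5), w(15))) = (17658/1835 + 862*15)/(-14926 + (7 + 118*5)) = (17658/1835 + 12930)/(-14926 + (7 + 590)) = 23744208/(1835*(-14926 + 597)) = (23744208/1835)/(-14329) = (23744208/1835)*(-1/14329) = -23744208/26293715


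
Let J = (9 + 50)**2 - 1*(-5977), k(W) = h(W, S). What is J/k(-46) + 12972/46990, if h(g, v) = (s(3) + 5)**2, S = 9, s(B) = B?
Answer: 111315407/751840 ≈ 148.06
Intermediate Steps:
h(g, v) = 64 (h(g, v) = (3 + 5)**2 = 8**2 = 64)
k(W) = 64
J = 9458 (J = 59**2 + 5977 = 3481 + 5977 = 9458)
J/k(-46) + 12972/46990 = 9458/64 + 12972/46990 = 9458*(1/64) + 12972*(1/46990) = 4729/32 + 6486/23495 = 111315407/751840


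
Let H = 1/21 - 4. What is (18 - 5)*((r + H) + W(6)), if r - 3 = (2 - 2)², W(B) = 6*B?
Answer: 9568/21 ≈ 455.62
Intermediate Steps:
r = 3 (r = 3 + (2 - 2)² = 3 + 0² = 3 + 0 = 3)
H = -83/21 (H = 1/21 - 4 = -83/21 ≈ -3.9524)
(18 - 5)*((r + H) + W(6)) = (18 - 5)*((3 - 83/21) + 6*6) = 13*(-20/21 + 36) = 13*(736/21) = 9568/21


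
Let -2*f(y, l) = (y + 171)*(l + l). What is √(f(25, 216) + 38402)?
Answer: I*√3934 ≈ 62.722*I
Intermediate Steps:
f(y, l) = -l*(171 + y) (f(y, l) = -(y + 171)*(l + l)/2 = -(171 + y)*2*l/2 = -l*(171 + y))
√(f(25, 216) + 38402) = √(-1*216*(171 + 25) + 38402) = √(-1*216*196 + 38402) = √(-42336 + 38402) = √(-3934) = I*√3934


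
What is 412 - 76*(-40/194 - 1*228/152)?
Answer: 52542/97 ≈ 541.67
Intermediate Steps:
412 - 76*(-40/194 - 1*228/152) = 412 - 76*(-40*1/194 - 228*1/152) = 412 - 76*(-20/97 - 3/2) = 412 - 76*(-331/194) = 412 + 12578/97 = 52542/97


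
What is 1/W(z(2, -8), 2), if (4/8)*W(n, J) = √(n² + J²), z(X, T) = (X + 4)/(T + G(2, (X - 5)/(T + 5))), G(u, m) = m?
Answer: 7*√58/232 ≈ 0.22979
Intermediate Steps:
z(X, T) = (4 + X)/(T + (-5 + X)/(5 + T)) (z(X, T) = (X + 4)/(T + (X - 5)/(T + 5)) = (4 + X)/(T + (-5 + X)/(5 + T)))
W(n, J) = 2*√(J² + n²) (W(n, J) = 2*√(n² + J²) = 2*√(J² + n²))
1/W(z(2, -8), 2) = 1/(2*√(2² + ((4 + 2)*(5 - 8)/(-5 + 2 - 8*(5 - 8)))²)) = 1/(2*√(4 + (6*(-3)/(-5 + 2 - 8*(-3)))²)) = 1/(2*√(4 + (6*(-3)/(-5 + 2 + 24))²)) = 1/(2*√(4 + (6*(-3)/21)²)) = 1/(2*√(4 + ((1/21)*6*(-3))²)) = 1/(2*√(4 + (-6/7)²)) = 1/(2*√(4 + 36/49)) = 1/(2*√(232/49)) = 1/(2*(2*√58/7)) = 1/(4*√58/7) = 7*√58/232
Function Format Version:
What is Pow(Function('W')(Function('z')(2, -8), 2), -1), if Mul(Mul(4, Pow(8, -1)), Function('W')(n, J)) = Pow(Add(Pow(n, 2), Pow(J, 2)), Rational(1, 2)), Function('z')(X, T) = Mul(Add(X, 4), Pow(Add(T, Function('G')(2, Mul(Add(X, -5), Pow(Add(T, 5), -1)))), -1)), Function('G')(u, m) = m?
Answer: Mul(Rational(7, 232), Pow(58, Rational(1, 2))) ≈ 0.22979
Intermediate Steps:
Function('z')(X, T) = Mul(Pow(Add(T, Mul(Pow(Add(5, T), -1), Add(-5, X))), -1), Add(4, X)) (Function('z')(X, T) = Mul(Add(X, 4), Pow(Add(T, Mul(Add(X, -5), Pow(Add(T, 5), -1))), -1)) = Mul(Add(4, X), Pow(Add(T, Mul(Add(-5, X), Pow(Add(5, T), -1))), -1)) = Mul(Add(4, X), Pow(Add(T, Mul(Pow(Add(5, T), -1), Add(-5, X))), -1)) = Mul(Pow(Add(T, Mul(Pow(Add(5, T), -1), Add(-5, X))), -1), Add(4, X)))
Function('W')(n, J) = Mul(2, Pow(Add(Pow(J, 2), Pow(n, 2)), Rational(1, 2))) (Function('W')(n, J) = Mul(2, Pow(Add(Pow(n, 2), Pow(J, 2)), Rational(1, 2))) = Mul(2, Pow(Add(Pow(J, 2), Pow(n, 2)), Rational(1, 2))))
Pow(Function('W')(Function('z')(2, -8), 2), -1) = Pow(Mul(2, Pow(Add(Pow(2, 2), Pow(Mul(Pow(Add(-5, 2, Mul(-8, Add(5, -8))), -1), Add(4, 2), Add(5, -8)), 2)), Rational(1, 2))), -1) = Pow(Mul(2, Pow(Add(4, Pow(Mul(Pow(Add(-5, 2, Mul(-8, -3)), -1), 6, -3), 2)), Rational(1, 2))), -1) = Pow(Mul(2, Pow(Add(4, Pow(Mul(Pow(Add(-5, 2, 24), -1), 6, -3), 2)), Rational(1, 2))), -1) = Pow(Mul(2, Pow(Add(4, Pow(Mul(Pow(21, -1), 6, -3), 2)), Rational(1, 2))), -1) = Pow(Mul(2, Pow(Add(4, Pow(Mul(Rational(1, 21), 6, -3), 2)), Rational(1, 2))), -1) = Pow(Mul(2, Pow(Add(4, Pow(Rational(-6, 7), 2)), Rational(1, 2))), -1) = Pow(Mul(2, Pow(Add(4, Rational(36, 49)), Rational(1, 2))), -1) = Pow(Mul(2, Pow(Rational(232, 49), Rational(1, 2))), -1) = Pow(Mul(2, Mul(Rational(2, 7), Pow(58, Rational(1, 2)))), -1) = Pow(Mul(Rational(4, 7), Pow(58, Rational(1, 2))), -1) = Mul(Rational(7, 232), Pow(58, Rational(1, 2)))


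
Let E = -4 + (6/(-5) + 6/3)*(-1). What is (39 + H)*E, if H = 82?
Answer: -2904/5 ≈ -580.80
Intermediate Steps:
E = -24/5 (E = -4 + (6*(-⅕) + 6*(⅓))*(-1) = -4 + (-6/5 + 2)*(-1) = -4 + (⅘)*(-1) = -4 - ⅘ = -24/5 ≈ -4.8000)
(39 + H)*E = (39 + 82)*(-24/5) = 121*(-24/5) = -2904/5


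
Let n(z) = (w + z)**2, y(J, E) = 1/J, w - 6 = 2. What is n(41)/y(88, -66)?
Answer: 211288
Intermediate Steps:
w = 8 (w = 6 + 2 = 8)
n(z) = (8 + z)**2
n(41)/y(88, -66) = (8 + 41)**2/(1/88) = 49**2/(1/88) = 2401*88 = 211288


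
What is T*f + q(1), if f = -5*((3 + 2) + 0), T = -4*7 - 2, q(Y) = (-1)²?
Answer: 751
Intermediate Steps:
q(Y) = 1
T = -30 (T = -28 - 2 = -30)
f = -25 (f = -5*(5 + 0) = -5*5 = -25)
T*f + q(1) = -30*(-25) + 1 = 750 + 1 = 751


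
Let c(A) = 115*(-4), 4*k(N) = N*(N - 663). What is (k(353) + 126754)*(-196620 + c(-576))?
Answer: -19589062220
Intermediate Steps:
k(N) = N*(-663 + N)/4 (k(N) = (N*(N - 663))/4 = (N*(-663 + N))/4 = N*(-663 + N)/4)
c(A) = -460
(k(353) + 126754)*(-196620 + c(-576)) = ((¼)*353*(-663 + 353) + 126754)*(-196620 - 460) = ((¼)*353*(-310) + 126754)*(-197080) = (-54715/2 + 126754)*(-197080) = (198793/2)*(-197080) = -19589062220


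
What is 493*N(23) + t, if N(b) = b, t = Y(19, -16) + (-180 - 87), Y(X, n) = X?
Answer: 11091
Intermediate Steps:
t = -248 (t = 19 + (-180 - 87) = 19 - 267 = -248)
493*N(23) + t = 493*23 - 248 = 11339 - 248 = 11091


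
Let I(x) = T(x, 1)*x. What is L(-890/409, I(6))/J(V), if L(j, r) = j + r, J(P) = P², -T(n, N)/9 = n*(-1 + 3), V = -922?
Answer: -132961/173842178 ≈ -0.00076484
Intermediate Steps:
T(n, N) = -18*n (T(n, N) = -9*n*(-1 + 3) = -9*n*2 = -18*n)
I(x) = -18*x² (I(x) = (-18*x)*x = -18*x²)
L(-890/409, I(6))/J(V) = (-890/409 - 18*6²)/((-922)²) = (-890*1/409 - 18*36)/850084 = (-890/409 - 648)*(1/850084) = -265922/409*1/850084 = -132961/173842178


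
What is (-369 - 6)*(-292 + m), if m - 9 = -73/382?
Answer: 40567125/382 ≈ 1.0620e+5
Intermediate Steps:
m = 3365/382 (m = 9 - 73/382 = 3365/382 ≈ 8.8089)
(-369 - 6)*(-292 + m) = (-369 - 6)*(-292 + 3365/382) = -375*(-108179/382) = 40567125/382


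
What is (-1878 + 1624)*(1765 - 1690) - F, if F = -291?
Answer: -18759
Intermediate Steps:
(-1878 + 1624)*(1765 - 1690) - F = (-1878 + 1624)*(1765 - 1690) - 1*(-291) = -254*75 + 291 = -19050 + 291 = -18759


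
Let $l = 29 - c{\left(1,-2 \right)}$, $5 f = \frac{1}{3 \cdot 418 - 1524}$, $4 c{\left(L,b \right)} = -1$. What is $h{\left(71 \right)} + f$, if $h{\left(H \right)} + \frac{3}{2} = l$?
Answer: $\frac{74923}{2700} \approx 27.749$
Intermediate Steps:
$c{\left(L,b \right)} = - \frac{1}{4}$ ($c{\left(L,b \right)} = \frac{1}{4} \left(-1\right) = - \frac{1}{4}$)
$f = - \frac{1}{1350}$ ($f = \frac{1}{5 \left(3 \cdot 418 - 1524\right)} = \frac{1}{5 \left(1254 - 1524\right)} = \frac{1}{5 \left(-270\right)} = \frac{1}{5} \left(- \frac{1}{270}\right) = - \frac{1}{1350} \approx -0.00074074$)
$l = \frac{117}{4}$ ($l = 29 - - \frac{1}{4} = 29 + \frac{1}{4} = \frac{117}{4} \approx 29.25$)
$h{\left(H \right)} = \frac{111}{4}$ ($h{\left(H \right)} = - \frac{3}{2} + \frac{117}{4} = \frac{111}{4}$)
$h{\left(71 \right)} + f = \frac{111}{4} - \frac{1}{1350} = \frac{74923}{2700}$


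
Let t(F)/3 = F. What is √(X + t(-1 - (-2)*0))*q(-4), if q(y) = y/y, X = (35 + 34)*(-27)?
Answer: I*√1866 ≈ 43.197*I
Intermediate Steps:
t(F) = 3*F
X = -1863 (X = 69*(-27) = -1863)
q(y) = 1
√(X + t(-1 - (-2)*0))*q(-4) = √(-1863 + 3*(-1 - (-2)*0))*1 = √(-1863 + 3*(-1 - 2*0))*1 = √(-1863 + 3*(-1 + 0))*1 = √(-1863 + 3*(-1))*1 = √(-1863 - 3)*1 = √(-1866)*1 = (I*√1866)*1 = I*√1866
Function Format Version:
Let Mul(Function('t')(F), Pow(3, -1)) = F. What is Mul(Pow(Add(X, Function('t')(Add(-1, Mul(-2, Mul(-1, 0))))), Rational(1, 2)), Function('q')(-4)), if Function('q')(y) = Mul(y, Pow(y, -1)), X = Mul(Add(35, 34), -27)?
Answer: Mul(I, Pow(1866, Rational(1, 2))) ≈ Mul(43.197, I)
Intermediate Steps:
Function('t')(F) = Mul(3, F)
X = -1863 (X = Mul(69, -27) = -1863)
Function('q')(y) = 1
Mul(Pow(Add(X, Function('t')(Add(-1, Mul(-2, Mul(-1, 0))))), Rational(1, 2)), Function('q')(-4)) = Mul(Pow(Add(-1863, Mul(3, Add(-1, Mul(-2, Mul(-1, 0))))), Rational(1, 2)), 1) = Mul(Pow(Add(-1863, Mul(3, Add(-1, Mul(-2, 0)))), Rational(1, 2)), 1) = Mul(Pow(Add(-1863, Mul(3, Add(-1, 0))), Rational(1, 2)), 1) = Mul(Pow(Add(-1863, Mul(3, -1)), Rational(1, 2)), 1) = Mul(Pow(Add(-1863, -3), Rational(1, 2)), 1) = Mul(Pow(-1866, Rational(1, 2)), 1) = Mul(Mul(I, Pow(1866, Rational(1, 2))), 1) = Mul(I, Pow(1866, Rational(1, 2)))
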